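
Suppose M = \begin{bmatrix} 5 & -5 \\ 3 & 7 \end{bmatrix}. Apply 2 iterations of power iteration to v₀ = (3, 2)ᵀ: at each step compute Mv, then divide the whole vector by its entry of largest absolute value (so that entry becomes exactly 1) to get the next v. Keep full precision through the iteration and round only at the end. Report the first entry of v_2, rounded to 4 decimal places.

Mv0 = (5.00000, 23.00000); divide by 23.00000 → v1 = (0.21739, 1.00000)
Mv1 = (-3.91304, 7.65217); divide by 7.65217 → v2 = (-0.51136, 1.00000)
Requested entry of v2: -90/176 = -0.5114

-0.5114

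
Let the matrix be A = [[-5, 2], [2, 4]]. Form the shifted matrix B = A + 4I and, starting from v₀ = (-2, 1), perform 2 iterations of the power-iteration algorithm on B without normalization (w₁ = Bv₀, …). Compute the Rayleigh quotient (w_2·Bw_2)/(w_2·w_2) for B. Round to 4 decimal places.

B = A + 4I has rows (-1, 2); (2, 8)
w1 = Bv₀ = ((-1)·(-2) + 2·1; 2·(-2) + 8·1) = (4, 4)
w2 = Bw1 = ((-1)·4 + 2·4; 2·4 + 8·4) = (4, 40)
Bw2 = (76, 328)
w2·Bw2 = 13424; w2·w2 = 1616; μ ≈ 13424/1616 = 8.3069

8.3069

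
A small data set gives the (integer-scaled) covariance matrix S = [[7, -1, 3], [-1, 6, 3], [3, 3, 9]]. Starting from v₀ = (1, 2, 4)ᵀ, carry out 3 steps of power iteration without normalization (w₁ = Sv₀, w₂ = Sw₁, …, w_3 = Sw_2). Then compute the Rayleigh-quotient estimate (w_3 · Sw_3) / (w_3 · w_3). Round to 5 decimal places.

11.84213

w1 = Sv₀ = (17, 23, 45)
w2 = Sw1 = (231, 256, 525)
w3 = Sw2 = (2936, 2880, 6186)
Sw3 = (36230, 32902, 73122)
w3·Sw3 = 2936·36230 + 2880·32902 + 6186·73122 = 653461732; w3·w3 = 2936·2936 + 2880·2880 + 6186·6186 = 55181092
λ ≈ 653461732/55181092 = 11.84213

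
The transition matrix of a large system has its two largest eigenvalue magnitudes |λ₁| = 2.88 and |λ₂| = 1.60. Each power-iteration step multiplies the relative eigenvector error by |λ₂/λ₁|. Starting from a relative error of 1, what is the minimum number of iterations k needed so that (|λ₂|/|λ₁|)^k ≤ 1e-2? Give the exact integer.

|λ₂/λ₁| = 1.60/2.88 = 0.55556
Need k ≥ ln(1e-2) / ln(0.55556) = -4.6052 / -0.5878 ≈ 7.835
Smallest integer k satisfying the bound: 8

8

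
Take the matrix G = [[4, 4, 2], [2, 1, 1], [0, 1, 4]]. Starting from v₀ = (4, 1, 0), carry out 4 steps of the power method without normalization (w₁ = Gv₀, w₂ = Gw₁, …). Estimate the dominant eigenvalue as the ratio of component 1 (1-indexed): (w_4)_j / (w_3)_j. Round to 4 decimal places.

λ ≈ 6.0057

w1 = Gv₀ = (4·4 + 4·1 + 2·0; 2·4 + 1·1 + 1·0; 0·4 + 1·1 + 4·0) = (20, 9, 1)
w2 = Gw1 = (4·20 + 4·9 + 2·1; 2·20 + 1·9 + 1·1; 0·20 + 1·9 + 4·1) = (118, 50, 13)
w3 = Gw2 = (698, 299, 102)
w4 = Gw3 = (4192, 1797, 707)
Ratio at component: 4192 / 698 = 6.0057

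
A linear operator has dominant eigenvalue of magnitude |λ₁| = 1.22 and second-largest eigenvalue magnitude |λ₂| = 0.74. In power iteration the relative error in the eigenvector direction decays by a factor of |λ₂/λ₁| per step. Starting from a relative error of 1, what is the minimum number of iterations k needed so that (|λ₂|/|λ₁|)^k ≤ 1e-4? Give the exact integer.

19

|λ₂/λ₁| = 0.74/1.22 = 0.60656
Need k ≥ ln(1e-4) / ln(0.60656) = -9.2103 / -0.5000 ≈ 18.422
Smallest integer k satisfying the bound: 19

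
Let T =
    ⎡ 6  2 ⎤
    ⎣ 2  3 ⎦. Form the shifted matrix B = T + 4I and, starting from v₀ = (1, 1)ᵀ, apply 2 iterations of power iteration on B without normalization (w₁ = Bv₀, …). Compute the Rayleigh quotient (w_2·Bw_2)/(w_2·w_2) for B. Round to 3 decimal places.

B = T + 4I has rows (10, 2); (2, 7)
w1 = Bv₀ = (10·1 + 2·1; 2·1 + 7·1) = (12, 9)
w2 = Bw1 = (10·12 + 2·9; 2·12 + 7·9) = (138, 87)
Bw2 = (1554, 885)
w2·Bw2 = 291447; w2·w2 = 26613; μ ≈ 291447/26613 = 10.951

μ ≈ 10.951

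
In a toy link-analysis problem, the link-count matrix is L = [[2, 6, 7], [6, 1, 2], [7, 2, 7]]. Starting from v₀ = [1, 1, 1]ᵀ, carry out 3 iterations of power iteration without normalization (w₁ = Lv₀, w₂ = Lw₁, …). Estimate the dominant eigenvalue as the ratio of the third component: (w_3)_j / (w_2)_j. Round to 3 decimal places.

λ ≈ 13.953

w1 = Lv₀ = (2·1 + 6·1 + 7·1; 6·1 + 1·1 + 2·1; 7·1 + 2·1 + 7·1) = (15, 9, 16)
w2 = Lw1 = (2·15 + 6·9 + 7·16; 6·15 + 1·9 + 2·16; 7·15 + 2·9 + 7·16) = (196, 131, 235)
w3 = Lw2 = (2823, 1777, 3279)
Ratio at component: 3279 / 235 = 13.953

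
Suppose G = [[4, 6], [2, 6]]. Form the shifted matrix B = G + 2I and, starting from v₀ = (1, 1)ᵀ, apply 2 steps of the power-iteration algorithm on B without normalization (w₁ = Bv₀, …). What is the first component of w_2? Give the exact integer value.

B = G + 2I has rows (6, 6); (2, 8)
w1 = Bv₀ = (6·1 + 6·1; 2·1 + 8·1) = (12, 10)
w2 = Bw1 = (6·12 + 6·10; 2·12 + 8·10) = (132, 104)
Requested component of w2: 132

132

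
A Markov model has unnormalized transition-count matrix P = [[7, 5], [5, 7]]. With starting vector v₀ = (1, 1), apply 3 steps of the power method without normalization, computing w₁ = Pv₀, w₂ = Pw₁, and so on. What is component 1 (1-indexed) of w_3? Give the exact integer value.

1728

w1 = Pv₀ = (12, 12)
w2 = Pw1 = (144, 144)
w3 = Pw2 = (1728, 1728)
The requested component of w3 is 1728.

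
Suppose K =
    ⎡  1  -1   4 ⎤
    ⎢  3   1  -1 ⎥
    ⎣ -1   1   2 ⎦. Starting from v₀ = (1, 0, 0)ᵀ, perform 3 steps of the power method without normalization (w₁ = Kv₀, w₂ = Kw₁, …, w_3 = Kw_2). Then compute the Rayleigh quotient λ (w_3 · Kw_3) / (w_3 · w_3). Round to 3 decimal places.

w1 = Kv₀ = (1·1 + (-1)·0 + 4·0; 3·1 + 1·0 + (-1)·0; (-1)·1 + 1·0 + 2·0) = (1, 3, -1)
w2 = Kw1 = (1·1 + (-1)·3 + 4·(-1); 3·1 + 1·3 + (-1)·(-1); (-1)·1 + 1·3 + 2·(-1)) = (-6, 7, 0)
w3 = Kw2 = (-13, -11, 13)
Kw3 = (50, -63, 28)
w3·Kw3 = (-13)·50 + (-11)·(-63) + 13·28 = 407; w3·w3 = (-13)·(-13) + (-11)·(-11) + 13·13 = 459
λ ≈ 407/459 = 0.887

λ ≈ 0.887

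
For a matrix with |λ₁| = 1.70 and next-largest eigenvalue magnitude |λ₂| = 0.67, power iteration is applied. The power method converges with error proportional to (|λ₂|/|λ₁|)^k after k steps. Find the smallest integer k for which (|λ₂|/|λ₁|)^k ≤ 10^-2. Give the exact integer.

5

|λ₂/λ₁| = 0.67/1.70 = 0.39412
Need k ≥ ln(10^-2) / ln(0.39412) = -4.6052 / -0.9311 ≈ 4.946
Smallest integer k satisfying the bound: 5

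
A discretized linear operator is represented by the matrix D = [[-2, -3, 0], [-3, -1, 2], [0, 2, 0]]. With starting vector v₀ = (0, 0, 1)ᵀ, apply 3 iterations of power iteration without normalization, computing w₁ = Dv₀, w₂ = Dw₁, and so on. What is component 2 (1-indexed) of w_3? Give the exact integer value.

w1 = Dv₀ = ((-2)·0 + (-3)·0 + 0·1; (-3)·0 + (-1)·0 + 2·1; 0·0 + 2·0 + 0·1) = (0, 2, 0)
w2 = Dw1 = ((-2)·0 + (-3)·2 + 0·0; (-3)·0 + (-1)·2 + 2·0; 0·0 + 2·2 + 0·0) = (-6, -2, 4)
w3 = Dw2 = (18, 28, -4)
The requested component of w3 is 28.

28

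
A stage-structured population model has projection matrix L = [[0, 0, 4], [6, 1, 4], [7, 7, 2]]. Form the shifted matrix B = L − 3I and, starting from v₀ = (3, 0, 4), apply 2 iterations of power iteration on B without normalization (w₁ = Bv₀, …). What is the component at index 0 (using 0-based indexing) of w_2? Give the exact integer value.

B = L − 3I has rows (-3, 0, 4); (6, -2, 4); (7, 7, -1)
w1 = Bv₀ = ((-3)·3 + 0·0 + 4·4; 6·3 + (-2)·0 + 4·4; 7·3 + 7·0 + (-1)·4) = (7, 34, 17)
w2 = Bw1 = ((-3)·7 + 0·34 + 4·17; 6·7 + (-2)·34 + 4·17; 7·7 + 7·34 + (-1)·17) = (47, 42, 270)
Requested component of w2: 47

47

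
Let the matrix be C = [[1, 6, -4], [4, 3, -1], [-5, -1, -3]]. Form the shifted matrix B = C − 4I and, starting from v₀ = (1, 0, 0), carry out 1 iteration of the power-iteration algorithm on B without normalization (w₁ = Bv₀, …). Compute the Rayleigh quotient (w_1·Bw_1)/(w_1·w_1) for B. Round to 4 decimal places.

B = C − 4I has rows (-3, 6, -4); (4, -1, -1); (-5, -1, -7)
w1 = Bv₀ = ((-3)·1 + 6·0 + (-4)·0; 4·1 + (-1)·0 + (-1)·0; (-5)·1 + (-1)·0 + (-7)·0) = (-3, 4, -5)
Bw1 = (53, -11, 46)
w1·Bw1 = -433; w1·w1 = 50; μ ≈ -433/50 = -8.6600

-8.6600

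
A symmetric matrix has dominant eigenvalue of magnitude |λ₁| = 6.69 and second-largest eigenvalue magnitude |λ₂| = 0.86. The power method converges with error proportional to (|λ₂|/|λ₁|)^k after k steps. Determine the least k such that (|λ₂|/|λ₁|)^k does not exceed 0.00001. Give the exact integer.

6

|λ₂/λ₁| = 0.86/6.69 = 0.12855
Need k ≥ ln(0.00001) / ln(0.12855) = -11.5129 / -2.0514 ≈ 5.612
Smallest integer k satisfying the bound: 6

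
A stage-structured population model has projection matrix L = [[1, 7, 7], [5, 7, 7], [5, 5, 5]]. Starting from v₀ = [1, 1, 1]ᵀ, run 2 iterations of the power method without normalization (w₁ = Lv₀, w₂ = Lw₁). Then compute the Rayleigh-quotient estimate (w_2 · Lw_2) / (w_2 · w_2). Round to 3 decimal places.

w1 = Lv₀ = (15, 19, 15)
w2 = Lw1 = (253, 313, 245)
Lw2 = (4159, 5171, 4055)
w2·Lw2 = 253·4159 + 313·5171 + 245·4055 = 3664225; w2·w2 = 253·253 + 313·313 + 245·245 = 222003
λ ≈ 3664225/222003 = 16.505

16.505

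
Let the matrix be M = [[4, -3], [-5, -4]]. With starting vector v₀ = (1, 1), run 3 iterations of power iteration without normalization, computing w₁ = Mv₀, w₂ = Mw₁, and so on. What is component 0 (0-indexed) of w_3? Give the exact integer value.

31

w1 = Mv₀ = (1, -9)
w2 = Mw1 = (31, 31)
w3 = Mw2 = (31, -279)
The requested component of w3 is 31.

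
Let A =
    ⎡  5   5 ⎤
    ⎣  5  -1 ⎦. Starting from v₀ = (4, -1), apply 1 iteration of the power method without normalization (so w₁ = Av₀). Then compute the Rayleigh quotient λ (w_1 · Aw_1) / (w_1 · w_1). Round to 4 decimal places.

λ ≈ 5.7568

w1 = Av₀ = (15, 21)
Aw1 = (180, 54)
w1·Aw1 = 15·180 + 21·54 = 3834; w1·w1 = 15·15 + 21·21 = 666
λ ≈ 3834/666 = 5.7568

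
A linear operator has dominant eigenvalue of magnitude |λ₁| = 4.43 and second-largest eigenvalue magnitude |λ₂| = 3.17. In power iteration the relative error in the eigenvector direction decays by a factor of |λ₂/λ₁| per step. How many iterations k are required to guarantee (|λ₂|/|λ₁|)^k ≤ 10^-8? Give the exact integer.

56

|λ₂/λ₁| = 3.17/4.43 = 0.71558
Need k ≥ ln(10^-8) / ln(0.71558) = -18.4207 / -0.3347 ≈ 55.042
Smallest integer k satisfying the bound: 56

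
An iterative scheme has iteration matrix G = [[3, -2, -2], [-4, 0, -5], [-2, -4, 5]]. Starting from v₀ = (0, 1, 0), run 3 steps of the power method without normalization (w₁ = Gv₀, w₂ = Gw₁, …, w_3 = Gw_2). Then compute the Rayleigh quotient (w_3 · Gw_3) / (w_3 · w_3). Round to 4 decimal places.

λ ≈ 7.1424

w1 = Gv₀ = (3·0 + (-2)·1 + (-2)·0; (-4)·0 + 0·1 + (-5)·0; (-2)·0 + (-4)·1 + 5·0) = (-2, 0, -4)
w2 = Gw1 = (3·(-2) + (-2)·0 + (-2)·(-4); (-4)·(-2) + 0·0 + (-5)·(-4); (-2)·(-2) + (-4)·0 + 5·(-4)) = (2, 28, -16)
w3 = Gw2 = (-18, 72, -196)
Gw3 = (194, 1052, -1232)
w3·Gw3 = (-18)·194 + 72·1052 + (-196)·(-1232) = 313724; w3·w3 = (-18)·(-18) + 72·72 + (-196)·(-196) = 43924
λ ≈ 313724/43924 = 7.1424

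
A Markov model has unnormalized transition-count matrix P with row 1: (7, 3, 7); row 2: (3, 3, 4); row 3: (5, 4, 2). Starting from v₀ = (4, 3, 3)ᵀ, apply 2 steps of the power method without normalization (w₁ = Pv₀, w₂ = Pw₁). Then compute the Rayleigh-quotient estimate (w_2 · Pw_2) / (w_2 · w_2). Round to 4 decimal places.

13.1621

w1 = Pv₀ = (58, 33, 38)
w2 = Pw1 = (771, 425, 498)
Pw2 = (10158, 5580, 6551)
w2·Pw2 = 771·10158 + 425·5580 + 498·6551 = 13465716; w2·w2 = 771·771 + 425·425 + 498·498 = 1023070
λ ≈ 13465716/1023070 = 13.1621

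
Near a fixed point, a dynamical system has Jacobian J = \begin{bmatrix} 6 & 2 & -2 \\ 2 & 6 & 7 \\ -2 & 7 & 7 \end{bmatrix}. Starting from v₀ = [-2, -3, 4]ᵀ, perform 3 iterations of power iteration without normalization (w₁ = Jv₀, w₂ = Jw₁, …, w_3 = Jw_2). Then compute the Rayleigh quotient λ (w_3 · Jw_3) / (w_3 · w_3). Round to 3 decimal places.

λ ≈ 12.021

w1 = Jv₀ = (-26, 6, 11)
w2 = Jw1 = (-166, 61, 171)
w3 = Jw2 = (-1216, 1231, 1956)
Jw3 = (-8746, 18646, 24741)
w3·Jw3 = (-1216)·(-8746) + 1231·18646 + 1956·24741 = 81981758; w3·w3 = (-1216)·(-1216) + 1231·1231 + 1956·1956 = 6819953
λ ≈ 81981758/6819953 = 12.021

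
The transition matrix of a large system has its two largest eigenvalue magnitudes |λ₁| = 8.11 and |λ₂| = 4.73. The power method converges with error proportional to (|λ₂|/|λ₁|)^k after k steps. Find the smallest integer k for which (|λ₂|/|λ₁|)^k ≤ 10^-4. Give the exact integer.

|λ₂/λ₁| = 4.73/8.11 = 0.58323
Need k ≥ ln(10^-4) / ln(0.58323) = -9.2103 / -0.5392 ≈ 17.082
Smallest integer k satisfying the bound: 18

18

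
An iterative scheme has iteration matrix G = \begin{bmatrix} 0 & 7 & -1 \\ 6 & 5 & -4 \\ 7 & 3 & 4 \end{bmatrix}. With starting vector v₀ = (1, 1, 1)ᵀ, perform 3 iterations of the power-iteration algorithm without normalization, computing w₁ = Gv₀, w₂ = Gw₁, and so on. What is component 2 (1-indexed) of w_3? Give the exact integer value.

-191

w1 = Gv₀ = (6, 7, 14)
w2 = Gw1 = (35, 15, 119)
w3 = Gw2 = (-14, -191, 766)
The requested component of w3 is -191.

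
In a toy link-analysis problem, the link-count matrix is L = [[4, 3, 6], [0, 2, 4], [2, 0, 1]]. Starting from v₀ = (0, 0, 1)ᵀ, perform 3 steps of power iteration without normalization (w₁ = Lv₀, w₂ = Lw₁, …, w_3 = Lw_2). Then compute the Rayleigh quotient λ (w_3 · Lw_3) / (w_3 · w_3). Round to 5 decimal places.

λ ≈ 6.88079

w1 = Lv₀ = (4·0 + 3·0 + 6·1; 0·0 + 2·0 + 4·1; 2·0 + 0·0 + 1·1) = (6, 4, 1)
w2 = Lw1 = (4·6 + 3·4 + 6·1; 0·6 + 2·4 + 4·1; 2·6 + 0·4 + 1·1) = (42, 12, 13)
w3 = Lw2 = (282, 76, 97)
Lw3 = (1938, 540, 661)
w3·Lw3 = 282·1938 + 76·540 + 97·661 = 651673; w3·w3 = 282·282 + 76·76 + 97·97 = 94709
λ ≈ 651673/94709 = 6.88079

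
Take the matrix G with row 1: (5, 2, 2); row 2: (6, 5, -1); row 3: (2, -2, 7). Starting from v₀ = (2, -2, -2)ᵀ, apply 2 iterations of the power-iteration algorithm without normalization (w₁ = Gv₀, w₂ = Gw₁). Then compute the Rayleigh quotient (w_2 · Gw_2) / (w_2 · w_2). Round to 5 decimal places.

w1 = Gv₀ = (5·2 + 2·(-2) + 2·(-2); 6·2 + 5·(-2) + (-1)·(-2); 2·2 + (-2)·(-2) + 7·(-2)) = (2, 4, -6)
w2 = Gw1 = (5·2 + 2·4 + 2·(-6); 6·2 + 5·4 + (-1)·(-6); 2·2 + (-2)·4 + 7·(-6)) = (6, 38, -46)
Gw2 = (14, 272, -386)
w2·Gw2 = 6·14 + 38·272 + (-46)·(-386) = 28176; w2·w2 = 6·6 + 38·38 + (-46)·(-46) = 3596
λ ≈ 28176/3596 = 7.83537

7.83537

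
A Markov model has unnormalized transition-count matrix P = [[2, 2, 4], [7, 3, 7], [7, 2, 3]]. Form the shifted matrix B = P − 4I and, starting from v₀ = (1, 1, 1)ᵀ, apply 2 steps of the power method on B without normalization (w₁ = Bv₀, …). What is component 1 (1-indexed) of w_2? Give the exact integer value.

50

B = P − 4I has rows (-2, 2, 4); (7, -1, 7); (7, 2, -1)
w1 = Bv₀ = ((-2)·1 + 2·1 + 4·1; 7·1 + (-1)·1 + 7·1; 7·1 + 2·1 + (-1)·1) = (4, 13, 8)
w2 = Bw1 = ((-2)·4 + 2·13 + 4·8; 7·4 + (-1)·13 + 7·8; 7·4 + 2·13 + (-1)·8) = (50, 71, 46)
Requested component of w2: 50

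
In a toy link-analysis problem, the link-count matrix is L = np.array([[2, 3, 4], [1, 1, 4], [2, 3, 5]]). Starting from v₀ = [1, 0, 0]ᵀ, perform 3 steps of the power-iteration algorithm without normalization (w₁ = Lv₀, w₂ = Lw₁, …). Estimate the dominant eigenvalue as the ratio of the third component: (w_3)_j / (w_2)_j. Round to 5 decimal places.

8.70588

w1 = Lv₀ = (2·1 + 3·0 + 4·0; 1·1 + 1·0 + 4·0; 2·1 + 3·0 + 5·0) = (2, 1, 2)
w2 = Lw1 = (2·2 + 3·1 + 4·2; 1·2 + 1·1 + 4·2; 2·2 + 3·1 + 5·2) = (15, 11, 17)
w3 = Lw2 = (131, 94, 148)
Ratio at component: 148 / 17 = 8.70588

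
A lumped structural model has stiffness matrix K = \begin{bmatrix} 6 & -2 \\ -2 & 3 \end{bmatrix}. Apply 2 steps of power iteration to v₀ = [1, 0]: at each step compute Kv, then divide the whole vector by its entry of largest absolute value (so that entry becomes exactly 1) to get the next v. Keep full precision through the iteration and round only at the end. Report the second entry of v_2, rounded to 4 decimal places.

-0.4500

Kv0 = (6.00000, -2.00000); divide by 6.00000 → v1 = (1.00000, -0.33333)
Kv1 = (6.66667, -3.00000); divide by 6.66667 → v2 = (1.00000, -0.45000)
Requested entry of v2: -18/40 = -0.4500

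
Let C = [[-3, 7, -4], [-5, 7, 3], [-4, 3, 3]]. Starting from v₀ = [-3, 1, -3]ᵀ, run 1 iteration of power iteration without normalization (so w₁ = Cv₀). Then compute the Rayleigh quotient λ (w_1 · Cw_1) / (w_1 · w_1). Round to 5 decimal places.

λ ≈ -1.22245

w1 = Cv₀ = (28, 13, 6)
Cw1 = (-17, -31, -55)
w1·Cw1 = 28·(-17) + 13·(-31) + 6·(-55) = -1209; w1·w1 = 28·28 + 13·13 + 6·6 = 989
λ ≈ -1209/989 = -1.22245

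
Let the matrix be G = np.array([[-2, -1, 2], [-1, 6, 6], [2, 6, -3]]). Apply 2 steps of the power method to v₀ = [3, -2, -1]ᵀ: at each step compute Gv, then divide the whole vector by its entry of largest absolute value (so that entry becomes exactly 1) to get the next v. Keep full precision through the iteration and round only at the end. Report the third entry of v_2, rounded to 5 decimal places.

Gv0 = (-6.000000, -21.000000, -3.000000); divide by -21.000000 → v1 = (0.285714, 1.000000, 0.142857)
Gv1 = (-1.285714, 6.571429, 6.142857); divide by 6.571429 → v2 = (-0.195652, 1.000000, 0.934783)
Requested entry of v2: -129/-138 = 0.93478

0.93478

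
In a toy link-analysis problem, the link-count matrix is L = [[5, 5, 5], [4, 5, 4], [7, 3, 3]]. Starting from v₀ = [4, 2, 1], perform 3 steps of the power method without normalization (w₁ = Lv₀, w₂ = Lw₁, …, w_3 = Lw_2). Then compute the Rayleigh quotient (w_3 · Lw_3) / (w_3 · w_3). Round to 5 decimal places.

λ ≈ 13.76521

w1 = Lv₀ = (5·4 + 5·2 + 5·1; 4·4 + 5·2 + 4·1; 7·4 + 3·2 + 3·1) = (35, 30, 37)
w2 = Lw1 = (5·35 + 5·30 + 5·37; 4·35 + 5·30 + 4·37; 7·35 + 3·30 + 3·37) = (510, 438, 446)
w3 = Lw2 = (6970, 6014, 6222)
Lw3 = (96030, 82838, 85498)
w3·Lw3 = 6970·96030 + 6014·82838 + 6222·85498 = 1699485388; w3·w3 = 6970·6970 + 6014·6014 + 6222·6222 = 123462380
λ ≈ 1699485388/123462380 = 13.76521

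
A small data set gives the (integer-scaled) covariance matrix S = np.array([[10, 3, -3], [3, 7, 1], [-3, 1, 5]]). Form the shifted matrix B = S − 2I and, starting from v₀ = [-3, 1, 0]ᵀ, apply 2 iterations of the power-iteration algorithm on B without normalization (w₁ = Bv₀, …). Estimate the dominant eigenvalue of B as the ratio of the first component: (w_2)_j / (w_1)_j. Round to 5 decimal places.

μ ≈ 10.00000

B = S − 2I has rows (8, 3, -3); (3, 5, 1); (-3, 1, 3)
w1 = Bv₀ = (8·(-3) + 3·1 + (-3)·0; 3·(-3) + 5·1 + 1·0; (-3)·(-3) + 1·1 + 3·0) = (-21, -4, 10)
w2 = Bw1 = (8·(-21) + 3·(-4) + (-3)·10; 3·(-21) + 5·(-4) + 1·10; (-3)·(-21) + 1·(-4) + 3·10) = (-210, -73, 89)
Ratio: -210/-21 = 10.00000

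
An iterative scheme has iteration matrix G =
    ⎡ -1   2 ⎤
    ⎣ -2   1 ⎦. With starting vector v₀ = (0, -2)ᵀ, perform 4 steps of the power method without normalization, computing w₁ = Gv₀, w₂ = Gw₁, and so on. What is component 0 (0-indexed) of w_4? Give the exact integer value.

w1 = Gv₀ = ((-1)·0 + 2·(-2); (-2)·0 + 1·(-2)) = (-4, -2)
w2 = Gw1 = ((-1)·(-4) + 2·(-2); (-2)·(-4) + 1·(-2)) = (0, 6)
w3 = Gw2 = (12, 6)
w4 = Gw3 = (0, -18)
The requested component of w4 is 0.

0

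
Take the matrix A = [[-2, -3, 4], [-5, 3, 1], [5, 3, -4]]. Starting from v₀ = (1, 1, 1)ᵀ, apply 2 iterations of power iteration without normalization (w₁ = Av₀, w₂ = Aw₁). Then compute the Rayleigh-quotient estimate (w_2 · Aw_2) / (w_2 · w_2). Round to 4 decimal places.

w1 = Av₀ = (-1, -1, 4)
w2 = Aw1 = (21, 6, -24)
Aw2 = (-156, -111, 219)
w2·Aw2 = 21·(-156) + 6·(-111) + (-24)·219 = -9198; w2·w2 = 21·21 + 6·6 + (-24)·(-24) = 1053
λ ≈ -9198/1053 = -8.7350

λ ≈ -8.7350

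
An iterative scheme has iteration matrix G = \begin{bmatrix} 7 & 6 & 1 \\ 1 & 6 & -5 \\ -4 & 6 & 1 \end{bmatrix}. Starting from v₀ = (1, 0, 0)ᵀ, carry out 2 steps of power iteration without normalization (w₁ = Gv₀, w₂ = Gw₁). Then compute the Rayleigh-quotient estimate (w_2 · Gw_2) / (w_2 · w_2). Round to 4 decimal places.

w1 = Gv₀ = (7, 1, -4)
w2 = Gw1 = (51, 33, -26)
Gw2 = (529, 379, -32)
w2·Gw2 = 51·529 + 33·379 + (-26)·(-32) = 40318; w2·w2 = 51·51 + 33·33 + (-26)·(-26) = 4366
λ ≈ 40318/4366 = 9.2345

λ ≈ 9.2345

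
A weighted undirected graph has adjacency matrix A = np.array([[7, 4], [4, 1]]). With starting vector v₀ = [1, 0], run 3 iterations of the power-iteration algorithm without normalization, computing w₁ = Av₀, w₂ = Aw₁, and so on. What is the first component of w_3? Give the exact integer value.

583

w1 = Av₀ = (7, 4)
w2 = Aw1 = (65, 32)
w3 = Aw2 = (583, 292)
The requested component of w3 is 583.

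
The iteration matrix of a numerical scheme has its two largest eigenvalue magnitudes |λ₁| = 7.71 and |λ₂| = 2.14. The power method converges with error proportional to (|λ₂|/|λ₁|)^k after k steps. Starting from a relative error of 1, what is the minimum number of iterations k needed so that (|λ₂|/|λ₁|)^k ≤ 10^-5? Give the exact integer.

9

|λ₂/λ₁| = 2.14/7.71 = 0.27756
Need k ≥ ln(10^-5) / ln(0.27756) = -11.5129 / -1.2817 ≈ 8.982
Smallest integer k satisfying the bound: 9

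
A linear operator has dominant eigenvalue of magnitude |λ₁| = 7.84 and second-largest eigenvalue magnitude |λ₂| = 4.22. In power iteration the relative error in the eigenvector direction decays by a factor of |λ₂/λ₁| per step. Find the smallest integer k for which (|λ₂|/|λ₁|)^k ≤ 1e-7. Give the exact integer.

|λ₂/λ₁| = 4.22/7.84 = 0.53827
Need k ≥ ln(1e-7) / ln(0.53827) = -16.1181 / -0.6194 ≈ 26.022
Smallest integer k satisfying the bound: 27

27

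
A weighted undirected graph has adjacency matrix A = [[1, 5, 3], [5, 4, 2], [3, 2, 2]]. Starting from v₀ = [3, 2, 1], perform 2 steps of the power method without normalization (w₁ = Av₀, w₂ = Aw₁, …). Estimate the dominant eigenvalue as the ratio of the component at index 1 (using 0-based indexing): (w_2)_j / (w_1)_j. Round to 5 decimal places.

8.40000

w1 = Av₀ = (16, 25, 15)
w2 = Aw1 = (186, 210, 128)
Ratio at component: 210 / 25 = 8.40000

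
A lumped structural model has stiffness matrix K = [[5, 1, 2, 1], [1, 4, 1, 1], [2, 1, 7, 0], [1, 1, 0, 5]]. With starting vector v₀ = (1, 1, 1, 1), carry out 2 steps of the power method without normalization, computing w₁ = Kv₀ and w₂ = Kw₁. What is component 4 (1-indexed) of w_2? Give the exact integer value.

w1 = Kv₀ = (5·1 + 1·1 + 2·1 + 1·1; 1·1 + 4·1 + 1·1 + 1·1; 2·1 + 1·1 + 7·1 + 0·1; 1·1 + 1·1 + 0·1 + 5·1) = (9, 7, 10, 7)
w2 = Kw1 = (5·9 + 1·7 + 2·10 + 1·7; 1·9 + 4·7 + 1·10 + 1·7; 2·9 + 1·7 + 7·10 + 0·7; 1·9 + 1·7 + 0·10 + 5·7) = (79, 54, 95, 51)
The requested component of w2 is 51.

51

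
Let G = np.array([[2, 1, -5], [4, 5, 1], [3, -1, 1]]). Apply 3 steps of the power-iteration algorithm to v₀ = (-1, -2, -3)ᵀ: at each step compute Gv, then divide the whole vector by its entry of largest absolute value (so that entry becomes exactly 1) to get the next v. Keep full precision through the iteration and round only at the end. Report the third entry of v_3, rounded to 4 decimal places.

-0.7378

Gv0 = (11.00000, -17.00000, -4.00000); divide by -17.00000 → v1 = (-0.64706, 1.00000, 0.23529)
Gv1 = (-1.47059, 2.64706, -2.70588); divide by -2.70588 → v2 = (0.54348, -0.97826, 1.00000)
Gv2 = (-4.89130, -1.71739, 3.60870); divide by -4.89130 → v3 = (1.00000, 0.35111, -0.73778)
Requested entry of v3: 166/-225 = -0.7378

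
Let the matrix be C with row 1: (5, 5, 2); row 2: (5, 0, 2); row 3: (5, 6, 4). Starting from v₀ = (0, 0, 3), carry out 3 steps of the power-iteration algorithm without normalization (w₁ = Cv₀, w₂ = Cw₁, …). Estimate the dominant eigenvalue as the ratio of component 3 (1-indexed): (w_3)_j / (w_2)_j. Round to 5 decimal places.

w1 = Cv₀ = (6, 6, 12)
w2 = Cw1 = (84, 54, 114)
w3 = Cw2 = (918, 648, 1200)
Ratio at component: 1200 / 114 = 10.52632

10.52632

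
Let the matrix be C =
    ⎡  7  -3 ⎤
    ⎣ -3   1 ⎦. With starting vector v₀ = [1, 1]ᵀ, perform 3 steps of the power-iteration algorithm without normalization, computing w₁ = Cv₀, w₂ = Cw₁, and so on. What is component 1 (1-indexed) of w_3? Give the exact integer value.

280

w1 = Cv₀ = (4, -2)
w2 = Cw1 = (34, -14)
w3 = Cw2 = (280, -116)
The requested component of w3 is 280.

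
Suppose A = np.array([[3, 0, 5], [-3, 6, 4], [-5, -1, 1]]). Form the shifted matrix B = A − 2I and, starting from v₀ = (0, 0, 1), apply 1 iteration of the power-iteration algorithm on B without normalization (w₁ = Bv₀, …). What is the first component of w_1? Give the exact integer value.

5

B = A − 2I has rows (1, 0, 5); (-3, 4, 4); (-5, -1, -1)
w1 = Bv₀ = (1·0 + 0·0 + 5·1; (-3)·0 + 4·0 + 4·1; (-5)·0 + (-1)·0 + (-1)·1) = (5, 4, -1)
Requested component of w1: 5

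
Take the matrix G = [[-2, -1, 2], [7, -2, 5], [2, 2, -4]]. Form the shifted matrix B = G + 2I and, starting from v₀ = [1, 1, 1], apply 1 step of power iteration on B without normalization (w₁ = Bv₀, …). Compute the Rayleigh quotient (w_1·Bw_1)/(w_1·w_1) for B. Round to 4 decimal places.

B = G + 2I has rows (0, -1, 2); (7, 0, 5); (2, 2, -2)
w1 = Bv₀ = (0·1 + (-1)·1 + 2·1; 7·1 + 0·1 + 5·1; 2·1 + 2·1 + (-2)·1) = (1, 12, 2)
Bw1 = (-8, 17, 22)
w1·Bw1 = 240; w1·w1 = 149; μ ≈ 240/149 = 1.6107

μ ≈ 1.6107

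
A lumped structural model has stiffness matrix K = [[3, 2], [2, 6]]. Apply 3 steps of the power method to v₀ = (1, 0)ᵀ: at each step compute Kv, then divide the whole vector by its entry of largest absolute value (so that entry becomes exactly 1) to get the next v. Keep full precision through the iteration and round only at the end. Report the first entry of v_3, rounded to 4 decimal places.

Kv0 = (3.00000, 2.00000); divide by 3.00000 → v1 = (1.00000, 0.66667)
Kv1 = (4.33333, 6.00000); divide by 6.00000 → v2 = (0.72222, 1.00000)
Kv2 = (4.16667, 7.44444); divide by 7.44444 → v3 = (0.55970, 1.00000)
Requested entry of v3: 75/134 = 0.5597

0.5597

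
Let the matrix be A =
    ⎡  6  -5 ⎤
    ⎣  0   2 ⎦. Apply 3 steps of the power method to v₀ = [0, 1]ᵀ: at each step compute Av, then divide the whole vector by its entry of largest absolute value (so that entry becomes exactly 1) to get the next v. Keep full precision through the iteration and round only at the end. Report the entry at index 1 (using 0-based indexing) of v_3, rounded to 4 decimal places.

-0.0308

Av0 = (-5.00000, 2.00000); divide by -5.00000 → v1 = (1.00000, -0.40000)
Av1 = (8.00000, -0.80000); divide by 8.00000 → v2 = (1.00000, -0.10000)
Av2 = (6.50000, -0.20000); divide by 6.50000 → v3 = (1.00000, -0.03077)
Requested entry of v3: 8/-260 = -0.0308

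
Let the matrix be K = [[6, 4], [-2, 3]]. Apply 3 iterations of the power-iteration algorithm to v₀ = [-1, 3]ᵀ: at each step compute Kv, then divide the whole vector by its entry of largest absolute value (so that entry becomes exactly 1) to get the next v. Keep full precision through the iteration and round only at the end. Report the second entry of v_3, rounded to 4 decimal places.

-0.1720

Kv0 = (6.00000, 11.00000); divide by 11.00000 → v1 = (0.54545, 1.00000)
Kv1 = (7.27273, 1.90909); divide by 7.27273 → v2 = (1.00000, 0.26250)
Kv2 = (7.05000, -1.21250); divide by 7.05000 → v3 = (1.00000, -0.17199)
Requested entry of v3: -97/564 = -0.1720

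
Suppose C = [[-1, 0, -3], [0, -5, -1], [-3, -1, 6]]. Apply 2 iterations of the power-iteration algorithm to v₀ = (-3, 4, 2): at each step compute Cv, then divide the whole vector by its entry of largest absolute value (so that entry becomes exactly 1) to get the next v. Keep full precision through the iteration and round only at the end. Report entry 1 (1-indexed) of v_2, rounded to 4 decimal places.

-0.3609

Cv0 = (-3.00000, -22.00000, 17.00000); divide by -22.00000 → v1 = (0.13636, 1.00000, -0.77273)
Cv1 = (2.18182, -4.22727, -6.04545); divide by -6.04545 → v2 = (-0.36090, 0.69925, 1.00000)
Requested entry of v2: -48/133 = -0.3609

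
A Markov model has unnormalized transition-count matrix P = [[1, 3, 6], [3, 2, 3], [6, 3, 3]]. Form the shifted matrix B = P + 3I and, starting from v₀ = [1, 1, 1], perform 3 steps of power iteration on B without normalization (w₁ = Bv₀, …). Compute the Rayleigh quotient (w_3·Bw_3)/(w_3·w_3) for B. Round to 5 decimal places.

13.25155

B = P + 3I has rows (4, 3, 6); (3, 5, 3); (6, 3, 6)
w1 = Bv₀ = (4·1 + 3·1 + 6·1; 3·1 + 5·1 + 3·1; 6·1 + 3·1 + 6·1) = (13, 11, 15)
w2 = Bw1 = (4·13 + 3·11 + 6·15; 3·13 + 5·11 + 3·15; 6·13 + 3·11 + 6·15) = (175, 139, 201)
w3 = Bw2 = (2323, 1823, 2673)
Bw3 = (30799, 24103, 35445)
w3·Bw3 = 210230331; w3·w3 = 15864587; μ ≈ 210230331/15864587 = 13.25155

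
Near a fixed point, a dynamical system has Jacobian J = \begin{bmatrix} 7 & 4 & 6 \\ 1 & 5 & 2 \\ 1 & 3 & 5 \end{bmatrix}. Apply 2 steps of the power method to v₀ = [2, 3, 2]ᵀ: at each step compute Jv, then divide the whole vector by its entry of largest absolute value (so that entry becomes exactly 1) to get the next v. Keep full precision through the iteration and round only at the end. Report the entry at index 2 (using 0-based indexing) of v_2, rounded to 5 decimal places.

Jv0 = (38.000000, 21.000000, 21.000000); divide by 38.000000 → v1 = (1.000000, 0.552632, 0.552632)
Jv1 = (12.526316, 4.868421, 5.421053); divide by 12.526316 → v2 = (1.000000, 0.388655, 0.432773)
Requested entry of v2: 206/476 = 0.43277

0.43277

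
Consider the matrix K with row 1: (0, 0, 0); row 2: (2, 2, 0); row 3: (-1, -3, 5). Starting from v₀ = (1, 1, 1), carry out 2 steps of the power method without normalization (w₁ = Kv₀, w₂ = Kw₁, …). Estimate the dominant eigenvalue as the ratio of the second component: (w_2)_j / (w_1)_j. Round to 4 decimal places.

w1 = Kv₀ = (0·1 + 0·1 + 0·1; 2·1 + 2·1 + 0·1; (-1)·1 + (-3)·1 + 5·1) = (0, 4, 1)
w2 = Kw1 = (0·0 + 0·4 + 0·1; 2·0 + 2·4 + 0·1; (-1)·0 + (-3)·4 + 5·1) = (0, 8, -7)
Ratio at component: 8 / 4 = 2.0000

λ ≈ 2.0000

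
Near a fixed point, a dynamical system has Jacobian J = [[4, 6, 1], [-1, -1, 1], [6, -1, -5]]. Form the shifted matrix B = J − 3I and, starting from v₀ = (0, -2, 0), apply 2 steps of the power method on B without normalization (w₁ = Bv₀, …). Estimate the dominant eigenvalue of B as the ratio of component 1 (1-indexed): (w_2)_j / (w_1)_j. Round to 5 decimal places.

μ ≈ -3.16667

B = J − 3I has rows (1, 6, 1); (-1, -4, 1); (6, -1, -8)
w1 = Bv₀ = (-12, 8, 2)
w2 = Bw1 = (38, -18, -96)
Ratio: 38/-12 = -3.16667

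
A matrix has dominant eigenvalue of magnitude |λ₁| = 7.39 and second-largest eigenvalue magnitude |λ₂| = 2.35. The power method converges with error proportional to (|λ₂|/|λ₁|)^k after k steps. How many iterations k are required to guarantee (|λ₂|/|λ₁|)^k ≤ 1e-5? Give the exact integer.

|λ₂/λ₁| = 2.35/7.39 = 0.31800
Need k ≥ ln(1e-5) / ln(0.31800) = -11.5129 / -1.1457 ≈ 10.049
Smallest integer k satisfying the bound: 11

11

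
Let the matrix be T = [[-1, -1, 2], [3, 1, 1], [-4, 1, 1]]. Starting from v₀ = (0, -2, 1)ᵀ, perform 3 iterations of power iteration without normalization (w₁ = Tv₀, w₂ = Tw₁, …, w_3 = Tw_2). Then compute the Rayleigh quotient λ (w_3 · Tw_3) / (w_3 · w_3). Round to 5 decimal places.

0.55650

w1 = Tv₀ = ((-1)·0 + (-1)·(-2) + 2·1; 3·0 + 1·(-2) + 1·1; (-4)·0 + 1·(-2) + 1·1) = (4, -1, -1)
w2 = Tw1 = ((-1)·4 + (-1)·(-1) + 2·(-1); 3·4 + 1·(-1) + 1·(-1); (-4)·4 + 1·(-1) + 1·(-1)) = (-5, 10, -18)
w3 = Tw2 = (-41, -23, 12)
Tw3 = (88, -134, 153)
w3·Tw3 = (-41)·88 + (-23)·(-134) + 12·153 = 1310; w3·w3 = (-41)·(-41) + (-23)·(-23) + 12·12 = 2354
λ ≈ 1310/2354 = 0.55650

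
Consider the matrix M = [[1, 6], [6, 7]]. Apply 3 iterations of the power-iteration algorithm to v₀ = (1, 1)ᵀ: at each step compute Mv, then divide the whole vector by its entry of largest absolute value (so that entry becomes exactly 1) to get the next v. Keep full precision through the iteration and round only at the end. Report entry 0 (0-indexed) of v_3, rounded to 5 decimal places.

Mv0 = (7.000000, 13.000000); divide by 13.000000 → v1 = (0.538462, 1.000000)
Mv1 = (6.538462, 10.230769); divide by 10.230769 → v2 = (0.639098, 1.000000)
Mv2 = (6.639098, 10.834586); divide by 10.834586 → v3 = (0.612769, 1.000000)
Requested entry of v3: 883/1441 = 0.61277

0.61277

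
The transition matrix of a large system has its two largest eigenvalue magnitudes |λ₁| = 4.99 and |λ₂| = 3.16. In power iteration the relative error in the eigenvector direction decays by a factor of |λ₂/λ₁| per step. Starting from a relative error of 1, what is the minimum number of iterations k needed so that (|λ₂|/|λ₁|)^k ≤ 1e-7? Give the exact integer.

36

|λ₂/λ₁| = 3.16/4.99 = 0.63327
Need k ≥ ln(1e-7) / ln(0.63327) = -16.1181 / -0.4569 ≈ 35.280
Smallest integer k satisfying the bound: 36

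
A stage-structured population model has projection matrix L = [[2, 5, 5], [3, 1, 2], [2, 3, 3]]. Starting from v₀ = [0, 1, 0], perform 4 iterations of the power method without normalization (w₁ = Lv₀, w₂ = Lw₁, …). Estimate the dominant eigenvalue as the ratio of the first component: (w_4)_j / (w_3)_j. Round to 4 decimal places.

λ ≈ 8.2143

w1 = Lv₀ = (5, 1, 3)
w2 = Lw1 = (30, 22, 22)
w3 = Lw2 = (280, 156, 192)
w4 = Lw3 = (2300, 1380, 1604)
Ratio at component: 2300 / 280 = 8.2143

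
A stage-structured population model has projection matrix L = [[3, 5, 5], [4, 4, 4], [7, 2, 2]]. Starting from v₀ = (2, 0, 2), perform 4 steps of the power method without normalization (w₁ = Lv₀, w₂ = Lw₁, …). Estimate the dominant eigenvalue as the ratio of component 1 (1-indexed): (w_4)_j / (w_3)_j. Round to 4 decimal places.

λ ≈ 12.1582

w1 = Lv₀ = (16, 16, 18)
w2 = Lw1 = (218, 200, 180)
w3 = Lw2 = (2554, 2392, 2286)
w4 = Lw3 = (31052, 28928, 27234)
Ratio at component: 31052 / 2554 = 12.1582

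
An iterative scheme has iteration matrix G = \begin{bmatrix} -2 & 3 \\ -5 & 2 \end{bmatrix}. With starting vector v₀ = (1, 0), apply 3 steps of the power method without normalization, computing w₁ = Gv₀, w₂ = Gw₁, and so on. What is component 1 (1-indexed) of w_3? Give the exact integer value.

w1 = Gv₀ = ((-2)·1 + 3·0; (-5)·1 + 2·0) = (-2, -5)
w2 = Gw1 = ((-2)·(-2) + 3·(-5); (-5)·(-2) + 2·(-5)) = (-11, 0)
w3 = Gw2 = (22, 55)
The requested component of w3 is 22.

22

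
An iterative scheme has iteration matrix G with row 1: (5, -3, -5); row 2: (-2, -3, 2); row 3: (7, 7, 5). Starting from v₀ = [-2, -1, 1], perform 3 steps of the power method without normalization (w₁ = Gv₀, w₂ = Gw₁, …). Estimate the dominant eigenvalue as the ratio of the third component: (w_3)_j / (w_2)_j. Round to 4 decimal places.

λ ≈ 7.9109

w1 = Gv₀ = (-12, 9, -16)
w2 = Gw1 = (-7, -35, -101)
w3 = Gw2 = (575, -83, -799)
Ratio at component: -799 / -101 = 7.9109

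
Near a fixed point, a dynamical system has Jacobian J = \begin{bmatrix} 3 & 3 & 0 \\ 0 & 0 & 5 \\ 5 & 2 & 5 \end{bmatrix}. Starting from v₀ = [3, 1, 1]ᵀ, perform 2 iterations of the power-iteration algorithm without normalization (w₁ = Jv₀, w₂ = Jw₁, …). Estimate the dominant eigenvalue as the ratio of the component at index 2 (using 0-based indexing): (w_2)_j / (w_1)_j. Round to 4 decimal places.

w1 = Jv₀ = (3·3 + 3·1 + 0·1; 0·3 + 0·1 + 5·1; 5·3 + 2·1 + 5·1) = (12, 5, 22)
w2 = Jw1 = (3·12 + 3·5 + 0·22; 0·12 + 0·5 + 5·22; 5·12 + 2·5 + 5·22) = (51, 110, 180)
Ratio at component: 180 / 22 = 8.1818

λ ≈ 8.1818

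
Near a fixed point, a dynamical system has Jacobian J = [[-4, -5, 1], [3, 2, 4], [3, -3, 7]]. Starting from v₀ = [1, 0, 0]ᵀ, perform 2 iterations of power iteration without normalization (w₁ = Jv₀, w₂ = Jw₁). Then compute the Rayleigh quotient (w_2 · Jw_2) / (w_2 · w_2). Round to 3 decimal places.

w1 = Jv₀ = ((-4)·1 + (-5)·0 + 1·0; 3·1 + 2·0 + 4·0; 3·1 + (-3)·0 + 7·0) = (-4, 3, 3)
w2 = Jw1 = ((-4)·(-4) + (-5)·3 + 1·3; 3·(-4) + 2·3 + 4·3; 3·(-4) + (-3)·3 + 7·3) = (4, 6, 0)
Jw2 = (-46, 24, -6)
w2·Jw2 = 4·(-46) + 6·24 + 0·(-6) = -40; w2·w2 = 4·4 + 6·6 + 0·0 = 52
λ ≈ -40/52 = -0.769

λ ≈ -0.769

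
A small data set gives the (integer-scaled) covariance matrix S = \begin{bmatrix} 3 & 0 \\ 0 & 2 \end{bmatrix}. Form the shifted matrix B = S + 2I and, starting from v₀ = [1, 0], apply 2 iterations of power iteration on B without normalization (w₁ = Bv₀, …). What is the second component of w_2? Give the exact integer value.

0

B = S + 2I has rows (5, 0); (0, 4)
w1 = Bv₀ = (5·1 + 0·0; 0·1 + 4·0) = (5, 0)
w2 = Bw1 = (5·5 + 0·0; 0·5 + 4·0) = (25, 0)
Requested component of w2: 0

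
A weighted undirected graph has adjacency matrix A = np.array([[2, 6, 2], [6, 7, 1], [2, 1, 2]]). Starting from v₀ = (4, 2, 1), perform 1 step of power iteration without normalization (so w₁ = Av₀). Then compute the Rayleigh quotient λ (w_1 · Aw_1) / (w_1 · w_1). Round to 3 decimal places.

11.257

w1 = Av₀ = (22, 39, 12)
Aw1 = (302, 417, 107)
w1·Aw1 = 22·302 + 39·417 + 12·107 = 24191; w1·w1 = 22·22 + 39·39 + 12·12 = 2149
λ ≈ 24191/2149 = 11.257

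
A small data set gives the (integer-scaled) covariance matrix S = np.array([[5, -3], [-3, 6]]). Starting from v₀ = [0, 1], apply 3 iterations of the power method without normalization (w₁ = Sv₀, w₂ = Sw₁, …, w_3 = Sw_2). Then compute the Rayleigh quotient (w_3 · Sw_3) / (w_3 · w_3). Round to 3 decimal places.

λ ≈ 8.539

w1 = Sv₀ = (5·0 + (-3)·1; (-3)·0 + 6·1) = (-3, 6)
w2 = Sw1 = (5·(-3) + (-3)·6; (-3)·(-3) + 6·6) = (-33, 45)
w3 = Sw2 = (-300, 369)
Sw3 = (-2607, 3114)
w3·Sw3 = (-300)·(-2607) + 369·3114 = 1931166; w3·w3 = (-300)·(-300) + 369·369 = 226161
λ ≈ 1931166/226161 = 8.539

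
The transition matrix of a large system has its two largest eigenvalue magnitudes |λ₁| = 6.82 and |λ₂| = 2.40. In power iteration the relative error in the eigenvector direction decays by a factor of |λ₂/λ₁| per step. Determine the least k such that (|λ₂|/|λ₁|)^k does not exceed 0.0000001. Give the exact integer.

16

|λ₂/λ₁| = 2.40/6.82 = 0.35191
Need k ≥ ln(0.0000001) / ln(0.35191) = -16.1181 / -1.0444 ≈ 15.433
Smallest integer k satisfying the bound: 16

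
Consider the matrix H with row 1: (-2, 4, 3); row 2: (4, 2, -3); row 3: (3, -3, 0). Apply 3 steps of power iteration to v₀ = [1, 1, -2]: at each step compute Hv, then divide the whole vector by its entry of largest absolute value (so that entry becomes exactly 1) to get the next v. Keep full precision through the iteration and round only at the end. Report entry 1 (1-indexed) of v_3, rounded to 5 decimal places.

-0.58333

Hv0 = (-4.000000, 12.000000, 0.000000); divide by 12.000000 → v1 = (-0.333333, 1.000000, 0.000000)
Hv1 = (4.666667, 0.666667, -4.000000); divide by 4.666667 → v2 = (1.000000, 0.142857, -0.857143)
Hv2 = (-4.000000, 6.857143, 2.571429); divide by 6.857143 → v3 = (-0.583333, 1.000000, 0.375000)
Requested entry of v3: -224/384 = -0.58333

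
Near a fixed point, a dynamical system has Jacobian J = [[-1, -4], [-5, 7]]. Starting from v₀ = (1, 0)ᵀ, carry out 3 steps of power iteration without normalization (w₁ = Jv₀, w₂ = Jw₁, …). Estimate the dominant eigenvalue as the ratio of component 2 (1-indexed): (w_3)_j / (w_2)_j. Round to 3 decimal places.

10.500

w1 = Jv₀ = ((-1)·1 + (-4)·0; (-5)·1 + 7·0) = (-1, -5)
w2 = Jw1 = ((-1)·(-1) + (-4)·(-5); (-5)·(-1) + 7·(-5)) = (21, -30)
w3 = Jw2 = (99, -315)
Ratio at component: -315 / -30 = 10.500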